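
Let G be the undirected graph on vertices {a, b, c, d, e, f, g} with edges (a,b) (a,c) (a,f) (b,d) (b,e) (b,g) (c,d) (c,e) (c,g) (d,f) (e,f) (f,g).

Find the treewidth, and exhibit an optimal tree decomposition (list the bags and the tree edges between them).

Treewidth 3.
One such decomposition:
Bags: B1 = {b, c, f, g}  B2 = {a, b, c, f}  B3 = {b, c, e, f}  B4 = {b, c, d, f}
Tree: B1–B2, B2–B3, B3–B4

Each bag holds 4 vertices, so the decomposition has width 3, which upper-bounds the treewidth. For the lower bound: the 4 vertex sets {f,g}, {a,c}, {b}, {e} are disjoint, each induces a connected subgraph, and every pair is joined by at least one edge of G. Contracting each set to a single vertex therefore yields K_{4} as a minor, and since treewidth is minor-monotone, tw(G) ≥ tw(K_{4}) = 3. Hence tw(G) = 3 exactly.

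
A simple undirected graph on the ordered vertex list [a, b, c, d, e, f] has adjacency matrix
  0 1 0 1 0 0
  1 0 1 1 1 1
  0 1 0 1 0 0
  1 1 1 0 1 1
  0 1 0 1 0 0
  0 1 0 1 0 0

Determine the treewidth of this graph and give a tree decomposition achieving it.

The largest bag has 3 vertices, giving width 2; this decomposition certifies tw(G) ≤ 2. Conversely, {b, d, e} is a clique of size 3, and the vertices of any clique must share a bag in every tree decomposition; so some bag has ≥ 3 vertices and tw(G) ≥ 2. The upper and lower bounds meet at 2, so that is the treewidth.

Treewidth 2.
Bags: B1 = {b, d, e}  B2 = {b, c, d}  B3 = {a, b, d}  B4 = {b, d, f}
Tree: B1–B2, B1–B3, B2–B4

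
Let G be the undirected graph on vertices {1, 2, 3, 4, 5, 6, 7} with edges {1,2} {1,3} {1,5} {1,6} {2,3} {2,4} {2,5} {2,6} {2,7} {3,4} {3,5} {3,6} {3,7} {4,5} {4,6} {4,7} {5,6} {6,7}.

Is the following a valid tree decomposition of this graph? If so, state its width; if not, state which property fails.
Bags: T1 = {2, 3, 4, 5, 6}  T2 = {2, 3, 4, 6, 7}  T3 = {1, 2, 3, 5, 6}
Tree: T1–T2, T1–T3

Vertex coverage: the bags together contain {1, 2, 3, 4, 5, 6, 7}, the full vertex set. Edge coverage: each edge of G has both endpoints in at least one bag. Running intersection: for every vertex, the bags containing it form a connected subtree. All three properties hold, so this is a valid tree decomposition of width max|bag| − 1 = 4, and hence tw(G) ≤ 4.

Yes; width 4.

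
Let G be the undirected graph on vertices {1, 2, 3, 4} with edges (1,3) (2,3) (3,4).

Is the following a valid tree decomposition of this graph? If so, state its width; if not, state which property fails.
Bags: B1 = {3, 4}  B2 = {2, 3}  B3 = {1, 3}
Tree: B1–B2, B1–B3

Yes; width 1.

Vertex coverage: the bags together contain {1, 2, 3, 4}, the full vertex set. Edge coverage: each edge of G has both endpoints in at least one bag. Running intersection: for every vertex, the bags containing it form a connected subtree. All three properties hold, so this is a valid tree decomposition of width max|bag| − 1 = 1, and hence tw(G) ≤ 1.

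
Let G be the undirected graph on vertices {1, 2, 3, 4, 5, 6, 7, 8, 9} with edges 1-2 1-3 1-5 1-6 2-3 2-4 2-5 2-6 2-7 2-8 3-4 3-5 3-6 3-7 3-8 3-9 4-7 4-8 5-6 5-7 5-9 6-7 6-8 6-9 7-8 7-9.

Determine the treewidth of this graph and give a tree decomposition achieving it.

Treewidth 4.
One such decomposition:
Bags: B1 = {1, 2, 3, 5, 6}  B2 = {2, 3, 5, 6, 7}  B3 = {2, 3, 6, 7, 8}  B4 = {2, 3, 4, 7, 8}  B5 = {3, 5, 6, 7, 9}
Tree: B1–B2, B2–B3, B3–B4, B2–B5

Each bag holds 5 vertices, so the decomposition has width 4, which upper-bounds the treewidth. On the other hand G contains the 5-clique {3, 5, 6, 7, 9}. A clique must lie in a single bag of any decomposition, so no decomposition can have width below 4. Combining the bounds, tw(G) = 4.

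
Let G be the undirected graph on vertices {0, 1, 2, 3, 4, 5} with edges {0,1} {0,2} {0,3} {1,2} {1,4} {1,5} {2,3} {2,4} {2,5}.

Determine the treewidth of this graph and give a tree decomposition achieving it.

Treewidth 2.
One such decomposition:
Bags: B1 = {1, 2, 4}  B2 = {0, 1, 2}  B3 = {0, 2, 3}  B4 = {1, 2, 5}
Tree: B1–B2, B2–B3, B2–B4

The largest bag has 3 vertices, giving width 2; this decomposition certifies tw(G) ≤ 2. On the other hand G contains the 3-clique {0, 1, 2}. A clique must lie in a single bag of any decomposition, so no decomposition can have width below 2. The upper and lower bounds meet at 2, so that is the treewidth.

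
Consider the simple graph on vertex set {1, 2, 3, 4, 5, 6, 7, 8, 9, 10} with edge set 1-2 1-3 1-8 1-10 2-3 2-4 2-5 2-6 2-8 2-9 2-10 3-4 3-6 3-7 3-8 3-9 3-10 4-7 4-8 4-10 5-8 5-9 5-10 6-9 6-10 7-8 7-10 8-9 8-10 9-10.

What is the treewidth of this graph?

A width-4 tree decomposition is:
Bags: B1 = {2, 3, 8, 9, 10}  B2 = {2, 3, 4, 8, 10}  B3 = {1, 2, 3, 8, 10}  B4 = {3, 4, 7, 8, 10}  B5 = {2, 5, 8, 9, 10}  B6 = {2, 3, 6, 9, 10}
Tree: B1–B2, B2–B3, B2–B4, B1–B5, B1–B6
The largest bag has 5 vertices, giving width 4; this decomposition certifies tw(G) ≤ 4. For the lower bound, the 5 vertices {1, 2, 3, 8, 10} are pairwise adjacent, and any tree decomposition puts a clique entirely inside one bag — forcing width ≥ 4. The upper and lower bounds meet at 4, so that is the treewidth.

4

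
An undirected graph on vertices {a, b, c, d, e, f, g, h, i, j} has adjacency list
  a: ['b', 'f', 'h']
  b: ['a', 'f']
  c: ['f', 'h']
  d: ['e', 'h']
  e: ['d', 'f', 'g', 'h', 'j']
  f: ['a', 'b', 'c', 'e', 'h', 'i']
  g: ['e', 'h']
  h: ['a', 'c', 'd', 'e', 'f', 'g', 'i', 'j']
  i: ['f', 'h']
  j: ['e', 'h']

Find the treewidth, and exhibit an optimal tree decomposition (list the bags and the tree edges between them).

Treewidth 2.
One such decomposition:
Bags: B1 = {a, f, h}  B2 = {c, f, h}  B3 = {e, f, h}  B4 = {d, e, h}  B5 = {f, h, i}  B6 = {a, b, f}  B7 = {e, g, h}  B8 = {e, h, j}
Tree: B1–B2, B2–B3, B3–B4, B3–B5, B1–B6, B3–B7, B7–B8

Every bag has size at most 3, so the width is 3 − 1 = 2 and tw(G) ≤ 2. Conversely, {d, e, h} is a clique of size 3, and the vertices of any clique must share a bag in every tree decomposition; so some bag has ≥ 3 vertices and tw(G) ≥ 2. Combining the bounds, tw(G) = 2.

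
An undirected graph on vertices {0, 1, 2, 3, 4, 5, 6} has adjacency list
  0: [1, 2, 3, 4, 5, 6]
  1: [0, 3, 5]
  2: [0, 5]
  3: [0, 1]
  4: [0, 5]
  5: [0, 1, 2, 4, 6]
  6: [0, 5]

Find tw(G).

A width-2 tree decomposition is:
Bags: B1 = {0, 1, 5}  B2 = {0, 1, 3}  B3 = {0, 5, 6}  B4 = {0, 4, 5}  B5 = {0, 2, 5}
Tree: B1–B2, B1–B3, B1–B4, B3–B5
Each bag holds 3 vertices, so the decomposition has width 2, which upper-bounds the treewidth. On the other hand G contains the 3-clique {0, 1, 3}. A clique must lie in a single bag of any decomposition, so no decomposition can have width below 2. The upper and lower bounds meet at 2, so that is the treewidth.

2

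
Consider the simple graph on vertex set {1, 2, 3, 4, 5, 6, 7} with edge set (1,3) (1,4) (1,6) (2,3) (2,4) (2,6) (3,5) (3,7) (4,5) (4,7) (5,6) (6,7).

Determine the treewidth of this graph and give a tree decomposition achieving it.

Every bag has size at most 4, so the width is 4 − 1 = 3 and tw(G) ≤ 3. For the lower bound: the 4 vertex sets {3,5}, {6,7}, {4}, {1} are disjoint, each induces a connected subgraph, and every pair is joined by at least one edge of G. Contracting each set to a single vertex therefore yields K_{4} as a minor, and since treewidth is minor-monotone, tw(G) ≥ tw(K_{4}) = 3. Combining the bounds, tw(G) = 3.

Treewidth 3.
One such decomposition:
Bags: B1 = {3, 4, 5, 6}  B2 = {3, 4, 6, 7}  B3 = {1, 3, 4, 6}  B4 = {2, 3, 4, 6}
Tree: B1–B2, B2–B3, B3–B4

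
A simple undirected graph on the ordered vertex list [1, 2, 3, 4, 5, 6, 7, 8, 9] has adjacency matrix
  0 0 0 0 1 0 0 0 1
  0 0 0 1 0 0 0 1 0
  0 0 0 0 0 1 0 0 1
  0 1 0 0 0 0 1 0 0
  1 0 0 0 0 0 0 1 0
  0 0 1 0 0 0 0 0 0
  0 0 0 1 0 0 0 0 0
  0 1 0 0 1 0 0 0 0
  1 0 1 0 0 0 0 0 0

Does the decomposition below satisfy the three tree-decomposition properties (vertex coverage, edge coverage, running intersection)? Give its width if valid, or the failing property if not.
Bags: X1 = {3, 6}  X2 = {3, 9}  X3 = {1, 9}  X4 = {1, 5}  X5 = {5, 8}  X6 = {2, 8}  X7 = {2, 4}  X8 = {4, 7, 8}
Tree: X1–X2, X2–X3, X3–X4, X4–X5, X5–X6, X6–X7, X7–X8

A tree decomposition must satisfy three properties: every vertex lies in some bag; for every edge, both endpoints lie together in some bag; and for every vertex, the bags containing it form a connected subtree. Here bags containing vertex 8 are not connected in the tree, so the decomposition is invalid.

No — bags containing vertex 8 are not connected in the tree.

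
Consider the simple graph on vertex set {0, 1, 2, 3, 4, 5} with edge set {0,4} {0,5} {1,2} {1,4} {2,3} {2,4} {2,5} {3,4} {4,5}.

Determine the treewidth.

2

A width-2 tree decomposition is:
Bags: B1 = {0, 4, 5}  B2 = {2, 4, 5}  B3 = {2, 3, 4}  B4 = {1, 2, 4}
Tree: B1–B2, B2–B3, B2–B4
The largest bag has 3 vertices, giving width 2; this decomposition certifies tw(G) ≤ 2. Conversely, {0, 4, 5} is a clique of size 3, and the vertices of any clique must share a bag in every tree decomposition; so some bag has ≥ 3 vertices and tw(G) ≥ 2. Therefore the treewidth is 2.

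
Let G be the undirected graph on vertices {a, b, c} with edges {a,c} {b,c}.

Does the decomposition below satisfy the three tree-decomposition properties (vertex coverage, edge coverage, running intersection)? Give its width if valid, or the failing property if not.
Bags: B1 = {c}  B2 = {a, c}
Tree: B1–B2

No — vertex b appears in no bag.

A tree decomposition must satisfy three properties: every vertex lies in some bag; for every edge, both endpoints lie together in some bag; and for every vertex, the bags containing it form a connected subtree. Here vertex b appears in no bag, so the decomposition is invalid.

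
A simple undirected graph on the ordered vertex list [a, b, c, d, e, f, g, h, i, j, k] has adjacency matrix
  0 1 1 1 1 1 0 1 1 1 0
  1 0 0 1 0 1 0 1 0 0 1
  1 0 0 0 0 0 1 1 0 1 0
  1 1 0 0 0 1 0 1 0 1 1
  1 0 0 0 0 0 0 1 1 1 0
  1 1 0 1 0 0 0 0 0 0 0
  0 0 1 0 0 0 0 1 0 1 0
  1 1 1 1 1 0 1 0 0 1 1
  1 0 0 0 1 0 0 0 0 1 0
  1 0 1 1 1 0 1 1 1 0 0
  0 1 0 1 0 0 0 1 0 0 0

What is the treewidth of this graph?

3

A width-3 tree decomposition is:
Bags: B1 = {a, d, h, j}  B2 = {a, c, h, j}  B3 = {a, b, d, h}  B4 = {b, d, h, k}  B5 = {a, b, d, f}  B6 = {a, e, h, j}  B7 = {a, e, i, j}  B8 = {c, g, h, j}
Tree: B1–B2, B1–B3, B3–B4, B3–B5, B2–B6, B6–B7, B2–B8
The largest bag has 4 vertices, giving width 3; this decomposition certifies tw(G) ≤ 3. On the other hand G contains the 4-clique {c, g, h, j}. A clique must lie in a single bag of any decomposition, so no decomposition can have width below 3. Therefore the treewidth is 3.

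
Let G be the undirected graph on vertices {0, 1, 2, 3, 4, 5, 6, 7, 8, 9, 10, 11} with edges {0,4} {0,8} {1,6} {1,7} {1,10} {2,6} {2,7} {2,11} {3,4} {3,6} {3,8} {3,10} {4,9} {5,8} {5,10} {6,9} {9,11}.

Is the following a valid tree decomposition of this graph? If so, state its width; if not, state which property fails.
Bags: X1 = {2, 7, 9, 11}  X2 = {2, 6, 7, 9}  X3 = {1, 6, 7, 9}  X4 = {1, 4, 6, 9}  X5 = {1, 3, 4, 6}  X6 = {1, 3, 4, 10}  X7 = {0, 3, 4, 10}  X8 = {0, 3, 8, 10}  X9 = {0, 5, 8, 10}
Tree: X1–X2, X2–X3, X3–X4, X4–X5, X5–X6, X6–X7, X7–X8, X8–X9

Yes; width 3.

Vertex coverage: the bags together contain {0, 1, 2, 3, 4, 5, 6, 7, 8, 9, 10, 11}, the full vertex set. Edge coverage: each edge of G has both endpoints in at least one bag. Running intersection: for every vertex, the bags containing it form a connected subtree. All three properties hold, so this is a valid tree decomposition of width max|bag| − 1 = 3, and hence tw(G) ≤ 3.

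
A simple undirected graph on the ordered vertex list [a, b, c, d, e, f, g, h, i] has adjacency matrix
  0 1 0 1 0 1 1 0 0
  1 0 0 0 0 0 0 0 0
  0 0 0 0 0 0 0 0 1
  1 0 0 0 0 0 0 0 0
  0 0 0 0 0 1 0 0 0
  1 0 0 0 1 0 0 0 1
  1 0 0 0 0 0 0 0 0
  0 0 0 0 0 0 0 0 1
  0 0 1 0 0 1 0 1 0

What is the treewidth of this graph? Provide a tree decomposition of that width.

The largest bag has 2 vertices, giving width 1; this decomposition certifies tw(G) ≤ 1. G has an edge, so its treewidth is at least 1. The upper and lower bounds meet at 1, so that is the treewidth.

Treewidth 1.
Bags: B1 = {a, f}  B2 = {a, b}  B3 = {f, i}  B4 = {a, d}  B5 = {e, f}  B6 = {a, g}  B7 = {h, i}  B8 = {c, i}
Tree: B1–B2, B1–B3, B2–B4, B3–B5, B1–B6, B3–B7, B7–B8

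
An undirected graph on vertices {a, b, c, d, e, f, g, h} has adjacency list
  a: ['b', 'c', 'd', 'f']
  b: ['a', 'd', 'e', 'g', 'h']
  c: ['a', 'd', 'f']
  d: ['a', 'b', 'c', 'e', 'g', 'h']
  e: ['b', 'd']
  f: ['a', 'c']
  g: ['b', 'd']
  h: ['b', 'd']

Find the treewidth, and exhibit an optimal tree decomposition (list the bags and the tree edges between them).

Treewidth 2.
One optimal decomposition is:
Bags: B1 = {a, b, d}  B2 = {a, c, d}  B3 = {b, d, g}  B4 = {b, d, h}  B5 = {a, c, f}  B6 = {b, d, e}
Tree: B1–B2, B1–B3, B3–B4, B2–B5, B4–B6

The largest bag has 3 vertices, giving width 2; this decomposition certifies tw(G) ≤ 2. On the other hand G contains the 3-clique {a, c, d}. A clique must lie in a single bag of any decomposition, so no decomposition can have width below 2. The upper and lower bounds meet at 2, so that is the treewidth.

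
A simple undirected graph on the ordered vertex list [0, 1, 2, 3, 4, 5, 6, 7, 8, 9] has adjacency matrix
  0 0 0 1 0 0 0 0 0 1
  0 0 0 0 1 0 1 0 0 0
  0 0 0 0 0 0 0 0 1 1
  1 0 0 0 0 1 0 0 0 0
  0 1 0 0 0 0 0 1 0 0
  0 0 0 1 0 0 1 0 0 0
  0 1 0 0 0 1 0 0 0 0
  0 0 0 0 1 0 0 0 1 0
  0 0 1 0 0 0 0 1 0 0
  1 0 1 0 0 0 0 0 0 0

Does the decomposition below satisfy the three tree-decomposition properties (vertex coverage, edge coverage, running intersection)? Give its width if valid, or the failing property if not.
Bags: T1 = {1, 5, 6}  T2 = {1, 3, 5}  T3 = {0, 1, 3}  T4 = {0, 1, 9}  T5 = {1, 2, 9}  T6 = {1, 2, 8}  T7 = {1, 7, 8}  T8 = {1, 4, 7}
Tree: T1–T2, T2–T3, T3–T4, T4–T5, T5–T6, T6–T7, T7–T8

Yes; width 2.

Vertex coverage: the bags together contain {0, 1, 2, 3, 4, 5, 6, 7, 8, 9}, the full vertex set. Edge coverage: each edge of G has both endpoints in at least one bag. Running intersection: for every vertex, the bags containing it form a connected subtree. All three properties hold, so this is a valid tree decomposition of width max|bag| − 1 = 2, and hence tw(G) ≤ 2.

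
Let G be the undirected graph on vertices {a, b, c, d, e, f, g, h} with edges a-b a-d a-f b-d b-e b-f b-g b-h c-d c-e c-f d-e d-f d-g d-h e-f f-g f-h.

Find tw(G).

A width-3 tree decomposition is:
Bags: B1 = {b, d, f, g}  B2 = {b, d, f, h}  B3 = {b, d, e, f}  B4 = {a, b, d, f}  B5 = {c, d, e, f}
Tree: B1–B2, B2–B3, B3–B4, B3–B5
Each bag holds 4 vertices, so the decomposition has width 3, which upper-bounds the treewidth. On the other hand G contains the 4-clique {c, d, e, f}. A clique must lie in a single bag of any decomposition, so no decomposition can have width below 3. Hence tw(G) = 3 exactly.

3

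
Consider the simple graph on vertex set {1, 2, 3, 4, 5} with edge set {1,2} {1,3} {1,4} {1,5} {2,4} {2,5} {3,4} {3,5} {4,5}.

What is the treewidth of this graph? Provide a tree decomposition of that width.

Every bag has size at most 4, so the width is 4 − 1 = 3 and tw(G) ≤ 3. Conversely, {1, 2, 4, 5} is a clique of size 4, and the vertices of any clique must share a bag in every tree decomposition; so some bag has ≥ 4 vertices and tw(G) ≥ 3. Combining the bounds, tw(G) = 3.

Treewidth 3.
One optimal decomposition is:
Bags: B1 = {1, 2, 4, 5}  B2 = {1, 3, 4, 5}
Tree: B1–B2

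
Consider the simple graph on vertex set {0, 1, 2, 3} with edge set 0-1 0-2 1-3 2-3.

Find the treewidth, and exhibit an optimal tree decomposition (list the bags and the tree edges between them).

Every bag has size at most 3, so the width is 3 − 1 = 2 and tw(G) ≤ 2. For the lower bound, G contains the cycle 3–2–0–1–3, so G is not a forest; only forests have treewidth ≤ 1, hence tw(G) ≥ 2. The upper and lower bounds meet at 2, so that is the treewidth.

Treewidth 2.
One optimal decomposition is:
Bags: B1 = {0, 2, 3}  B2 = {0, 1, 3}
Tree: B1–B2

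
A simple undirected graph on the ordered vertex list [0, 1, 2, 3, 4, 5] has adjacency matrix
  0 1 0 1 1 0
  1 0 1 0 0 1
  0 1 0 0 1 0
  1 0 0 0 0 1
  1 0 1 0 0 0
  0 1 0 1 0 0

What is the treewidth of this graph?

2

A width-2 tree decomposition is:
Bags: B1 = {0, 3, 5}  B2 = {0, 1, 5}  B3 = {0, 1, 4}  B4 = {1, 2, 4}
Tree: B1–B2, B2–B3, B3–B4
Each bag holds 3 vertices, so the decomposition has width 2, which upper-bounds the treewidth. Since 3–5–1–0–3 is a cycle in G, G is not acyclic. Forests are exactly the graphs of treewidth ≤ 1, so tw(G) ≥ 2. Hence tw(G) = 2 exactly.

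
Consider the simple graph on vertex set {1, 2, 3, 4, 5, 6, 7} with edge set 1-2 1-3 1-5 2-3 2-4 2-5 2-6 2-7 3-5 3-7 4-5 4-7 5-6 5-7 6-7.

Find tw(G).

3

A width-3 tree decomposition is:
Bags: B1 = {1, 2, 3, 5}  B2 = {2, 3, 5, 7}  B3 = {2, 5, 6, 7}  B4 = {2, 4, 5, 7}
Tree: B1–B2, B2–B3, B3–B4
Each bag holds 4 vertices, so the decomposition has width 3, which upper-bounds the treewidth. For the lower bound, the 4 vertices {1, 2, 3, 5} are pairwise adjacent, and any tree decomposition puts a clique entirely inside one bag — forcing width ≥ 3. Therefore the treewidth is 3.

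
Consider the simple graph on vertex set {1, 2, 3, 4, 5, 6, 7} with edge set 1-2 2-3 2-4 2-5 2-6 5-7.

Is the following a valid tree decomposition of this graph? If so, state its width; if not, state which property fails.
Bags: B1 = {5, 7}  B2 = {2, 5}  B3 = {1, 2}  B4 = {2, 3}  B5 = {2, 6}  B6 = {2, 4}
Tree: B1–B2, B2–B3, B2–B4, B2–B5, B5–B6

Yes; width 1.

Vertex coverage: the bags together contain {1, 2, 3, 4, 5, 6, 7}, the full vertex set. Edge coverage: each edge of G has both endpoints in at least one bag. Running intersection: for every vertex, the bags containing it form a connected subtree. All three properties hold, so this is a valid tree decomposition of width max|bag| − 1 = 1, and hence tw(G) ≤ 1.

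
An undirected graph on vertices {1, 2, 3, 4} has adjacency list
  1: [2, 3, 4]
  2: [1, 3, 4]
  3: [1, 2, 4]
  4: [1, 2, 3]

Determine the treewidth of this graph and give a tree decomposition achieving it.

With just one bag of size 4, the width is 4 − 1 = 3, so tw(G) ≤ 3. For the lower bound, the 4 vertices {1, 2, 3, 4} are pairwise adjacent, and any tree decomposition puts a clique entirely inside one bag — forcing width ≥ 3. Therefore the treewidth is 3.

Treewidth 3.
Bags: B1 = {1, 2, 3, 4}
Tree: (single bag)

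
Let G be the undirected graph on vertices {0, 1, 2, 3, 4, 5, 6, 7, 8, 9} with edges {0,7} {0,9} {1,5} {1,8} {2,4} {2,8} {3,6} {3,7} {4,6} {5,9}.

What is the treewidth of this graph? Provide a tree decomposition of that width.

The largest bag has 3 vertices, giving width 2; this decomposition certifies tw(G) ≤ 2. The edges 1–5–9–0–7–3–6–4–2–8–1 form a cycle, so G is not a tree and its treewidth is at least 2. Therefore the treewidth is 2.

Treewidth 2.
One optimal decomposition is:
Bags: B1 = {1, 5, 9}  B2 = {0, 1, 9}  B3 = {0, 1, 7}  B4 = {1, 3, 7}  B5 = {1, 3, 6}  B6 = {1, 4, 6}  B7 = {1, 2, 4}  B8 = {1, 2, 8}
Tree: B1–B2, B2–B3, B3–B4, B4–B5, B5–B6, B6–B7, B7–B8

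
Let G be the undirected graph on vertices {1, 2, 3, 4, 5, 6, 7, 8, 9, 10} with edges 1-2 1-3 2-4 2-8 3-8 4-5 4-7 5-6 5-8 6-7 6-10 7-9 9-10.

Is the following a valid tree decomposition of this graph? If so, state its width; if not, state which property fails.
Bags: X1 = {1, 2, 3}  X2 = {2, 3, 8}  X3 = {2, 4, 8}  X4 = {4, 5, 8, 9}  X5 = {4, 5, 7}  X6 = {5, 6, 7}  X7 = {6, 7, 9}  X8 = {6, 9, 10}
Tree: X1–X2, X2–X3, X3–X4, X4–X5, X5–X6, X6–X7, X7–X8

No — bags containing vertex 9 are not connected in the tree.

A tree decomposition must satisfy three properties: every vertex lies in some bag; for every edge, both endpoints lie together in some bag; and for every vertex, the bags containing it form a connected subtree. Here bags containing vertex 9 are not connected in the tree, so the decomposition is invalid.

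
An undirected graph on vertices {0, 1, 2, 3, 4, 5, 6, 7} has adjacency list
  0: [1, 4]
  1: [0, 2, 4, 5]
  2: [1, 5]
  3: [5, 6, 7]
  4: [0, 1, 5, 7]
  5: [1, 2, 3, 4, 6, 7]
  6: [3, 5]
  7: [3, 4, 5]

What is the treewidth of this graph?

A width-2 tree decomposition is:
Bags: B1 = {1, 4, 5}  B2 = {0, 1, 4}  B3 = {4, 5, 7}  B4 = {3, 5, 7}  B5 = {1, 2, 5}  B6 = {3, 5, 6}
Tree: B1–B2, B1–B3, B3–B4, B1–B5, B4–B6
Each bag holds 3 vertices, so the decomposition has width 2, which upper-bounds the treewidth. Conversely, {0, 1, 4} is a clique of size 3, and the vertices of any clique must share a bag in every tree decomposition; so some bag has ≥ 3 vertices and tw(G) ≥ 2. The upper and lower bounds meet at 2, so that is the treewidth.

2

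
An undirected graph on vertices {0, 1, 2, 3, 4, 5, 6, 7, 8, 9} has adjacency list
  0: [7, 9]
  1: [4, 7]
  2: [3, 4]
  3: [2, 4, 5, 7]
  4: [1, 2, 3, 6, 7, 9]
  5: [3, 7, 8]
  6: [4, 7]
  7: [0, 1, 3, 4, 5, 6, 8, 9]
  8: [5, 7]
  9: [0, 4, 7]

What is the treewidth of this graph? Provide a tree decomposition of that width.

The largest bag has 3 vertices, giving width 2; this decomposition certifies tw(G) ≤ 2. For the lower bound, the 3 vertices {2, 3, 4} are pairwise adjacent, and any tree decomposition puts a clique entirely inside one bag — forcing width ≥ 2. Combining the bounds, tw(G) = 2.

Treewidth 2.
One such decomposition:
Bags: B1 = {4, 7, 9}  B2 = {3, 4, 7}  B3 = {3, 5, 7}  B4 = {4, 6, 7}  B5 = {2, 3, 4}  B6 = {1, 4, 7}  B7 = {0, 7, 9}  B8 = {5, 7, 8}
Tree: B1–B2, B2–B3, B1–B4, B2–B5, B1–B6, B1–B7, B3–B8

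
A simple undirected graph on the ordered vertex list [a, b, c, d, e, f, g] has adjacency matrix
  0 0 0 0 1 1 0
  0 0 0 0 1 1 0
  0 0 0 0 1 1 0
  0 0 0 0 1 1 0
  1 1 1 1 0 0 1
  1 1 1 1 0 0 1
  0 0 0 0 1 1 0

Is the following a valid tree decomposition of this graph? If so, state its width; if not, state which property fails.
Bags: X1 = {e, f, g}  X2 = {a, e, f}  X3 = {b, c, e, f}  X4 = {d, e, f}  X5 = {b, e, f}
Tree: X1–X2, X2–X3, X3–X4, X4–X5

A tree decomposition must satisfy three properties: every vertex lies in some bag; for every edge, both endpoints lie together in some bag; and for every vertex, the bags containing it form a connected subtree. Here bags containing vertex b are not connected in the tree, so the decomposition is invalid.

No — bags containing vertex b are not connected in the tree.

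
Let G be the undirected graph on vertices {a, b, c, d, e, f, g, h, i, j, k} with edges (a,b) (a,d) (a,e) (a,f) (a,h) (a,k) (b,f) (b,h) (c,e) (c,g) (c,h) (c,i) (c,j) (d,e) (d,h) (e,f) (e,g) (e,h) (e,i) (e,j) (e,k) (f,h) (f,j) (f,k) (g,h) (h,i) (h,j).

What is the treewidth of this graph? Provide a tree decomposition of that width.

Treewidth 3.
Bags: B1 = {a, e, f, h}  B2 = {a, d, e, h}  B3 = {a, e, f, k}  B4 = {e, f, h, j}  B5 = {c, e, h, j}  B6 = {a, b, f, h}  B7 = {c, e, h, i}  B8 = {c, e, g, h}
Tree: B1–B2, B1–B3, B1–B4, B4–B5, B1–B6, B5–B7, B5–B8

Each bag holds 4 vertices, so the decomposition has width 3, which upper-bounds the treewidth. Conversely, {a, d, e, h} is a clique of size 4, and the vertices of any clique must share a bag in every tree decomposition; so some bag has ≥ 4 vertices and tw(G) ≥ 3. Hence tw(G) = 3 exactly.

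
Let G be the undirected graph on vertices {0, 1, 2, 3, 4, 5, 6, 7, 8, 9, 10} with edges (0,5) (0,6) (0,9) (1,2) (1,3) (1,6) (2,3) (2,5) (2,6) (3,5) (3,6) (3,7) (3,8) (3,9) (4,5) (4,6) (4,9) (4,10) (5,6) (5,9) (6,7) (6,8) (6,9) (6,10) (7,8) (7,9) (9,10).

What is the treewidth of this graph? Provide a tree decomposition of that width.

Treewidth 3.
One optimal decomposition is:
Bags: B1 = {1, 2, 3, 6}  B2 = {2, 3, 5, 6}  B3 = {3, 5, 6, 9}  B4 = {3, 6, 7, 9}  B5 = {0, 5, 6, 9}  B6 = {4, 5, 6, 9}  B7 = {3, 6, 7, 8}  B8 = {4, 6, 9, 10}
Tree: B1–B2, B2–B3, B3–B4, B3–B5, B5–B6, B4–B7, B6–B8

Every bag has size at most 4, so the width is 4 − 1 = 3 and tw(G) ≤ 3. Conversely, {0, 5, 6, 9} is a clique of size 4, and the vertices of any clique must share a bag in every tree decomposition; so some bag has ≥ 4 vertices and tw(G) ≥ 3. Therefore the treewidth is 3.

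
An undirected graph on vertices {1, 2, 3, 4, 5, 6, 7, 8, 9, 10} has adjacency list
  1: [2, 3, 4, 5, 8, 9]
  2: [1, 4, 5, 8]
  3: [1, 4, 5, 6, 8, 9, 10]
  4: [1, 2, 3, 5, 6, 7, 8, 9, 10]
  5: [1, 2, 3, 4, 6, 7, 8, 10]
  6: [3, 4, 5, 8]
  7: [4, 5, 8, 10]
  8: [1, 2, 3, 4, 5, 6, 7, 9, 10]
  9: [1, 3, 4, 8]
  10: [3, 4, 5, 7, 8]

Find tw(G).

4

A width-4 tree decomposition is:
Bags: B1 = {3, 4, 5, 6, 8}  B2 = {1, 3, 4, 5, 8}  B3 = {3, 4, 5, 8, 10}  B4 = {4, 5, 7, 8, 10}  B5 = {1, 3, 4, 8, 9}  B6 = {1, 2, 4, 5, 8}
Tree: B1–B2, B2–B3, B3–B4, B2–B5, B2–B6
Each bag holds 5 vertices, so the decomposition has width 4, which upper-bounds the treewidth. Conversely, {1, 3, 4, 8, 9} is a clique of size 5, and the vertices of any clique must share a bag in every tree decomposition; so some bag has ≥ 5 vertices and tw(G) ≥ 4. Hence tw(G) = 4 exactly.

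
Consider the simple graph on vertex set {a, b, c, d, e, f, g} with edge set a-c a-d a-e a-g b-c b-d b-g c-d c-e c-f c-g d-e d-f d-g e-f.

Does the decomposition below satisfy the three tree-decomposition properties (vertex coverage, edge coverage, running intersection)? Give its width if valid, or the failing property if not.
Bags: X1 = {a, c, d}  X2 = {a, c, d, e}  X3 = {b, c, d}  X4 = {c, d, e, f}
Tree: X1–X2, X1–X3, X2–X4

No — vertex g appears in no bag.

A tree decomposition must satisfy three properties: every vertex lies in some bag; for every edge, both endpoints lie together in some bag; and for every vertex, the bags containing it form a connected subtree. Here vertex g appears in no bag, so the decomposition is invalid.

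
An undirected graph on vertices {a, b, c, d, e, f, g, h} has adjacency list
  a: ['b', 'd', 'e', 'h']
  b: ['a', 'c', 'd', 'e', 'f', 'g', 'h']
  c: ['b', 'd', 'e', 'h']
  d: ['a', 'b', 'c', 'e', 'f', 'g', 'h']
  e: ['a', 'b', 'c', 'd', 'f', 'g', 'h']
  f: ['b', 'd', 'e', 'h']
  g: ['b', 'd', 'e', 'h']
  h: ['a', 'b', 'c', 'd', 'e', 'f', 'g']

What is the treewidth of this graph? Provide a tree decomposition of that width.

Every bag has size at most 5, so the width is 5 − 1 = 4 and tw(G) ≤ 4. Conversely, {b, d, e, g, h} is a clique of size 5, and the vertices of any clique must share a bag in every tree decomposition; so some bag has ≥ 5 vertices and tw(G) ≥ 4. Hence tw(G) = 4 exactly.

Treewidth 4.
Bags: B1 = {a, b, d, e, h}  B2 = {b, d, e, f, h}  B3 = {b, c, d, e, h}  B4 = {b, d, e, g, h}
Tree: B1–B2, B1–B3, B1–B4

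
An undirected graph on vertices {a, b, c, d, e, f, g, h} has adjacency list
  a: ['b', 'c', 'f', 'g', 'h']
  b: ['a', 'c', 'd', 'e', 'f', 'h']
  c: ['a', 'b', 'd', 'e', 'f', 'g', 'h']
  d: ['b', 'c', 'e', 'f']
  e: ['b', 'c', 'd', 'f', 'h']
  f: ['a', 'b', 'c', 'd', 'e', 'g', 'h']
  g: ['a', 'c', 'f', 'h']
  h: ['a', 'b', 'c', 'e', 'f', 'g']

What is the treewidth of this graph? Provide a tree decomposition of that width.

Each bag holds 5 vertices, so the decomposition has width 4, which upper-bounds the treewidth. On the other hand G contains the 5-clique {b, c, d, e, f}. A clique must lie in a single bag of any decomposition, so no decomposition can have width below 4. Hence tw(G) = 4 exactly.

Treewidth 4.
Bags: B1 = {a, b, c, f, h}  B2 = {b, c, e, f, h}  B3 = {b, c, d, e, f}  B4 = {a, c, f, g, h}
Tree: B1–B2, B2–B3, B1–B4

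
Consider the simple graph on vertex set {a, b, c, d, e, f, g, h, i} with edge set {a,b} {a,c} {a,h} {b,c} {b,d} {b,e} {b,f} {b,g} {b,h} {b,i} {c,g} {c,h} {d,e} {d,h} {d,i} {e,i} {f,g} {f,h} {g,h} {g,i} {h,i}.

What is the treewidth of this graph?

A width-3 tree decomposition is:
Bags: B1 = {b, g, h, i}  B2 = {b, d, h, i}  B3 = {b, c, g, h}  B4 = {a, b, c, h}  B5 = {b, d, e, i}  B6 = {b, f, g, h}
Tree: B1–B2, B1–B3, B3–B4, B2–B5, B1–B6
Every bag has size at most 4, so the width is 4 − 1 = 3 and tw(G) ≤ 3. Conversely, {b, d, e, i} is a clique of size 4, and the vertices of any clique must share a bag in every tree decomposition; so some bag has ≥ 4 vertices and tw(G) ≥ 3. Hence tw(G) = 3 exactly.

3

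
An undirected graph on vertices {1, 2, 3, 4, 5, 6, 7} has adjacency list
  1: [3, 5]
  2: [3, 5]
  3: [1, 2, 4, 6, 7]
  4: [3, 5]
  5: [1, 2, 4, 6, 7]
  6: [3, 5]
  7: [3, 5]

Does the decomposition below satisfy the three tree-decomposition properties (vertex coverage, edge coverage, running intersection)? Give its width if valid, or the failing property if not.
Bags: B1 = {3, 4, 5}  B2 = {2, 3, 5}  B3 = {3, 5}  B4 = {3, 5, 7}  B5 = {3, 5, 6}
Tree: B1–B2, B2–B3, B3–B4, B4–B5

No — vertex 1 appears in no bag.

A tree decomposition must satisfy three properties: every vertex lies in some bag; for every edge, both endpoints lie together in some bag; and for every vertex, the bags containing it form a connected subtree. Here vertex 1 appears in no bag, so the decomposition is invalid.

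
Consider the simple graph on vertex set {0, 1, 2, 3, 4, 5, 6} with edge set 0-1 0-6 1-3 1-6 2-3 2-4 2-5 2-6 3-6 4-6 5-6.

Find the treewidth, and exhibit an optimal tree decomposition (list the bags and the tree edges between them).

The largest bag has 3 vertices, giving width 2; this decomposition certifies tw(G) ≤ 2. On the other hand G contains the 3-clique {0, 1, 6}. A clique must lie in a single bag of any decomposition, so no decomposition can have width below 2. Hence tw(G) = 2 exactly.

Treewidth 2.
One optimal decomposition is:
Bags: B1 = {1, 3, 6}  B2 = {2, 3, 6}  B3 = {0, 1, 6}  B4 = {2, 5, 6}  B5 = {2, 4, 6}
Tree: B1–B2, B1–B3, B2–B4, B4–B5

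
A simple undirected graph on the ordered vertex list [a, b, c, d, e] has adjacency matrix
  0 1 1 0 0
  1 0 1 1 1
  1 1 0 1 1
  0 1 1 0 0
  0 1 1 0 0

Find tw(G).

A width-2 tree decomposition is:
Bags: B1 = {b, c, d}  B2 = {a, b, c}  B3 = {b, c, e}
Tree: B1–B2, B1–B3
Every bag has size at most 3, so the width is 3 − 1 = 2 and tw(G) ≤ 2. On the other hand G contains the 3-clique {b, c, d}. A clique must lie in a single bag of any decomposition, so no decomposition can have width below 2. The upper and lower bounds meet at 2, so that is the treewidth.

2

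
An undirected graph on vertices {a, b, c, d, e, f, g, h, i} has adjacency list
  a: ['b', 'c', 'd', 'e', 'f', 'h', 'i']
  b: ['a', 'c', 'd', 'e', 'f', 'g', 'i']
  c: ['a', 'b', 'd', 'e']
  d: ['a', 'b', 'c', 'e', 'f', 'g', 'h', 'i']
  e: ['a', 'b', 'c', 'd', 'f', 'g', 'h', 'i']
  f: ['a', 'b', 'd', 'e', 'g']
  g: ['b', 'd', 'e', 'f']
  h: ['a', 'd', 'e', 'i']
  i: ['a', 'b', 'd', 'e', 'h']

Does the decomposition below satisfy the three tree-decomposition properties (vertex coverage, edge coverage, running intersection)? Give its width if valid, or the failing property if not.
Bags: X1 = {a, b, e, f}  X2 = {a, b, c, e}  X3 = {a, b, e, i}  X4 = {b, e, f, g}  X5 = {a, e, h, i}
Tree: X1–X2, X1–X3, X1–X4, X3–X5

No — vertex d appears in no bag.

A tree decomposition must satisfy three properties: every vertex lies in some bag; for every edge, both endpoints lie together in some bag; and for every vertex, the bags containing it form a connected subtree. Here vertex d appears in no bag, so the decomposition is invalid.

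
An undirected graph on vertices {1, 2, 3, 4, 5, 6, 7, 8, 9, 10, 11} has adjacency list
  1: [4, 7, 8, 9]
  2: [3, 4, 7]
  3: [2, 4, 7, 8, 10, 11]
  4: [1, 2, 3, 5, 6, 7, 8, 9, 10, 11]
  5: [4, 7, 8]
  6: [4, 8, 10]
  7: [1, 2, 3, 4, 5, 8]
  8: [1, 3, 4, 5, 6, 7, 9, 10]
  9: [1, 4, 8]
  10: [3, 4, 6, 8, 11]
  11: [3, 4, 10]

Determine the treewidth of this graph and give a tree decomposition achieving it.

Treewidth 3.
Bags: B1 = {2, 3, 4, 7}  B2 = {3, 4, 7, 8}  B3 = {1, 4, 7, 8}  B4 = {3, 4, 8, 10}  B5 = {4, 6, 8, 10}  B6 = {4, 5, 7, 8}  B7 = {3, 4, 10, 11}  B8 = {1, 4, 8, 9}
Tree: B1–B2, B2–B3, B2–B4, B4–B5, B3–B6, B4–B7, B3–B8

The largest bag has 4 vertices, giving width 3; this decomposition certifies tw(G) ≤ 3. On the other hand G contains the 4-clique {1, 4, 8, 9}. A clique must lie in a single bag of any decomposition, so no decomposition can have width below 3. Therefore the treewidth is 3.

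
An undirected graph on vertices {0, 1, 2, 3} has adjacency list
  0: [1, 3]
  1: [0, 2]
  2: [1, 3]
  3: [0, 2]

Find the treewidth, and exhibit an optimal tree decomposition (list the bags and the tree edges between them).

Each bag holds 3 vertices, so the decomposition has width 2, which upper-bounds the treewidth. For the lower bound, G contains the cycle 1–2–3–0–1, so G is not a forest; only forests have treewidth ≤ 1, hence tw(G) ≥ 2. Combining the bounds, tw(G) = 2.

Treewidth 2.
One such decomposition:
Bags: B1 = {1, 2, 3}  B2 = {0, 1, 3}
Tree: B1–B2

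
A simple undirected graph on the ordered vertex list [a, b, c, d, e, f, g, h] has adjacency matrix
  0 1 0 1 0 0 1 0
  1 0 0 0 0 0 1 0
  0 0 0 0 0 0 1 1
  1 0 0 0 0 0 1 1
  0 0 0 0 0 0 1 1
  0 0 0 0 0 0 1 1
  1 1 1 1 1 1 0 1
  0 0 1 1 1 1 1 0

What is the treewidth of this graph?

A width-2 tree decomposition is:
Bags: B1 = {a, d, g}  B2 = {d, g, h}  B3 = {f, g, h}  B4 = {a, b, g}  B5 = {e, g, h}  B6 = {c, g, h}
Tree: B1–B2, B2–B3, B1–B4, B3–B5, B3–B6
Every bag has size at most 3, so the width is 3 − 1 = 2 and tw(G) ≤ 2. Conversely, {d, g, h} is a clique of size 3, and the vertices of any clique must share a bag in every tree decomposition; so some bag has ≥ 3 vertices and tw(G) ≥ 2. Hence tw(G) = 2 exactly.

2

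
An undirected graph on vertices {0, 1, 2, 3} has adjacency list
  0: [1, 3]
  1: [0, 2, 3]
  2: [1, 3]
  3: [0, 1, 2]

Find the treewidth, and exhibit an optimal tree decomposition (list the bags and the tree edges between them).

Each bag holds 3 vertices, so the decomposition has width 2, which upper-bounds the treewidth. For the lower bound, the 3 vertices {0, 1, 3} are pairwise adjacent, and any tree decomposition puts a clique entirely inside one bag — forcing width ≥ 2. Therefore the treewidth is 2.

Treewidth 2.
Bags: B1 = {0, 1, 3}  B2 = {1, 2, 3}
Tree: B1–B2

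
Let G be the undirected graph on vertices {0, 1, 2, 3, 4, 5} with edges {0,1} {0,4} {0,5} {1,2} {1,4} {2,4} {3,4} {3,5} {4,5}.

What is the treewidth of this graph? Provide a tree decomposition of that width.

Every bag has size at most 3, so the width is 3 − 1 = 2 and tw(G) ≤ 2. Conversely, {0, 1, 4} is a clique of size 3, and the vertices of any clique must share a bag in every tree decomposition; so some bag has ≥ 3 vertices and tw(G) ≥ 2. Combining the bounds, tw(G) = 2.

Treewidth 2.
One optimal decomposition is:
Bags: B1 = {0, 1, 4}  B2 = {0, 4, 5}  B3 = {3, 4, 5}  B4 = {1, 2, 4}
Tree: B1–B2, B2–B3, B1–B4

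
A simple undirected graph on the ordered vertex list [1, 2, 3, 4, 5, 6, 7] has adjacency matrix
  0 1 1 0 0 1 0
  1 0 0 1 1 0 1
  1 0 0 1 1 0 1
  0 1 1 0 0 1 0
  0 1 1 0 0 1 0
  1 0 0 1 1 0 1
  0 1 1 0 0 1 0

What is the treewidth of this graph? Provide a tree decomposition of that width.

The largest bag has 4 vertices, giving width 3; this decomposition certifies tw(G) ≤ 3. For the lower bound: the 4 vertex sets {2,4}, {1,6}, {3}, {7} are disjoint, each induces a connected subgraph, and every pair is joined by at least one edge of G. Contracting each set to a single vertex therefore yields K_{4} as a minor, and since treewidth is minor-monotone, tw(G) ≥ tw(K_{4}) = 3. Combining the bounds, tw(G) = 3.

Treewidth 3.
Bags: B1 = {2, 3, 4, 6}  B2 = {1, 2, 3, 6}  B3 = {2, 3, 6, 7}  B4 = {2, 3, 5, 6}
Tree: B1–B2, B2–B3, B3–B4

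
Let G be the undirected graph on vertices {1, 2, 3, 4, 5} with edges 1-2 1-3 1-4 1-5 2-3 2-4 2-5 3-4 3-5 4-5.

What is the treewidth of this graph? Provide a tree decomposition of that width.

A single bag containing all 5 vertices is trivially a valid decomposition of width 4. For the lower bound, the 5 vertices {1, 2, 3, 4, 5} are pairwise adjacent, and any tree decomposition puts a clique entirely inside one bag — forcing width ≥ 4. Therefore the treewidth is 4.

Treewidth 4.
One such decomposition:
Bags: B1 = {1, 2, 3, 4, 5}
Tree: (single bag)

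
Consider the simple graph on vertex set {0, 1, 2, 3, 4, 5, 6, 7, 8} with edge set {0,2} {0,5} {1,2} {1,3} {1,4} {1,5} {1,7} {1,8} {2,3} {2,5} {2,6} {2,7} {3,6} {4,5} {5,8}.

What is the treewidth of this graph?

2

A width-2 tree decomposition is:
Bags: B1 = {1, 5, 8}  B2 = {1, 4, 5}  B3 = {1, 2, 5}  B4 = {1, 2, 7}  B5 = {1, 2, 3}  B6 = {0, 2, 5}  B7 = {2, 3, 6}
Tree: B1–B2, B1–B3, B3–B4, B3–B5, B3–B6, B5–B7
Every bag has size at most 3, so the width is 3 − 1 = 2 and tw(G) ≤ 2. On the other hand G contains the 3-clique {0, 2, 5}. A clique must lie in a single bag of any decomposition, so no decomposition can have width below 2. Combining the bounds, tw(G) = 2.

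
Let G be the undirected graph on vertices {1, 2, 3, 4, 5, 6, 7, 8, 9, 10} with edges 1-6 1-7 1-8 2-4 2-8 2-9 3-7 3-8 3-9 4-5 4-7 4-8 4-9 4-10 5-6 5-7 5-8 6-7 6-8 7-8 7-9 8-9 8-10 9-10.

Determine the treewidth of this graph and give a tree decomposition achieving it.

Each bag holds 4 vertices, so the decomposition has width 3, which upper-bounds the treewidth. Conversely, {2, 4, 8, 9} is a clique of size 4, and the vertices of any clique must share a bag in every tree decomposition; so some bag has ≥ 4 vertices and tw(G) ≥ 3. The upper and lower bounds meet at 3, so that is the treewidth.

Treewidth 3.
One such decomposition:
Bags: B1 = {3, 7, 8, 9}  B2 = {4, 7, 8, 9}  B3 = {4, 5, 7, 8}  B4 = {4, 8, 9, 10}  B5 = {2, 4, 8, 9}  B6 = {5, 6, 7, 8}  B7 = {1, 6, 7, 8}
Tree: B1–B2, B2–B3, B2–B4, B4–B5, B3–B6, B6–B7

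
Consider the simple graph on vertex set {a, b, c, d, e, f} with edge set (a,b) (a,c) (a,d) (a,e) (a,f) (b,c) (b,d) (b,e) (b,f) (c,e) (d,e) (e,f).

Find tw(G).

A width-3 tree decomposition is:
Bags: B1 = {a, b, e, f}  B2 = {a, b, c, e}  B3 = {a, b, d, e}
Tree: B1–B2, B2–B3
Every bag has size at most 4, so the width is 4 − 1 = 3 and tw(G) ≤ 3. Conversely, {a, b, d, e} is a clique of size 4, and the vertices of any clique must share a bag in every tree decomposition; so some bag has ≥ 4 vertices and tw(G) ≥ 3. Therefore the treewidth is 3.

3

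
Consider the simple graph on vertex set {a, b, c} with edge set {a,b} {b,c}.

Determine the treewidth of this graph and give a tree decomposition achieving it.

Treewidth 1.
One optimal decomposition is:
Bags: B1 = {a, b}  B2 = {b, c}
Tree: B1–B2

The largest bag has 2 vertices, giving width 1; this decomposition certifies tw(G) ≤ 1. Any graph with an edge has treewidth ≥ 1, and G has the edge a–b. Combining the bounds, tw(G) = 1.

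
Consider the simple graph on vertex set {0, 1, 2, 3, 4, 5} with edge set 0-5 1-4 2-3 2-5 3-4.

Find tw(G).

1

A width-1 tree decomposition is:
Bags: B1 = {1, 4}  B2 = {3, 4}  B3 = {2, 3}  B4 = {2, 5}  B5 = {0, 5}
Tree: B1–B2, B2–B3, B3–B4, B4–B5
The largest bag has 2 vertices, giving width 1; this decomposition certifies tw(G) ≤ 1. Since G has at least one edge (e.g. 1–4), it is not an edgeless graph, so tw(G) ≥ 1. The upper and lower bounds meet at 1, so that is the treewidth.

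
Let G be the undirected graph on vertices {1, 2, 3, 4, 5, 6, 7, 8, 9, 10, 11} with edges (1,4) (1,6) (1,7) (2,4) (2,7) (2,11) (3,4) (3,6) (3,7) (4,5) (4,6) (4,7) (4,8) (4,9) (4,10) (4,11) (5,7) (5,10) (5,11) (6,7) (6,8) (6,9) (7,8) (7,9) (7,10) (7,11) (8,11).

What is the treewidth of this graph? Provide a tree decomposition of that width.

Treewidth 3.
One such decomposition:
Bags: B1 = {4, 6, 7, 8}  B2 = {4, 7, 8, 11}  B3 = {4, 5, 7, 11}  B4 = {4, 6, 7, 9}  B5 = {2, 4, 7, 11}  B6 = {1, 4, 6, 7}  B7 = {3, 4, 6, 7}  B8 = {4, 5, 7, 10}
Tree: B1–B2, B2–B3, B1–B4, B3–B5, B1–B6, B1–B7, B3–B8

The largest bag has 4 vertices, giving width 3; this decomposition certifies tw(G) ≤ 3. For the lower bound, the 4 vertices {2, 4, 7, 11} are pairwise adjacent, and any tree decomposition puts a clique entirely inside one bag — forcing width ≥ 3. Combining the bounds, tw(G) = 3.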